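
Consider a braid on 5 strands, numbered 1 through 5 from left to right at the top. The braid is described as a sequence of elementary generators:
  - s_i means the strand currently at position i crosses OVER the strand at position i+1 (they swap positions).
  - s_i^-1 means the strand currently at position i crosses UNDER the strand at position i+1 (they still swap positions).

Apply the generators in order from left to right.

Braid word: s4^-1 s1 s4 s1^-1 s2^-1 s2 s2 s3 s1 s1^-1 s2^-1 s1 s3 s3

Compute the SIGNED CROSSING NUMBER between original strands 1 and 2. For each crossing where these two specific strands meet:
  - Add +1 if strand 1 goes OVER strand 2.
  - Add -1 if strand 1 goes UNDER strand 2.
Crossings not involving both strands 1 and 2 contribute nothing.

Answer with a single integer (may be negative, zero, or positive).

Gen 1: crossing 4x5. Both 1&2? no. Sum: 0
Gen 2: 1 over 2. Both 1&2? yes. Contrib: +1. Sum: 1
Gen 3: crossing 5x4. Both 1&2? no. Sum: 1
Gen 4: 2 under 1. Both 1&2? yes. Contrib: +1. Sum: 2
Gen 5: crossing 2x3. Both 1&2? no. Sum: 2
Gen 6: crossing 3x2. Both 1&2? no. Sum: 2
Gen 7: crossing 2x3. Both 1&2? no. Sum: 2
Gen 8: crossing 2x4. Both 1&2? no. Sum: 2
Gen 9: crossing 1x3. Both 1&2? no. Sum: 2
Gen 10: crossing 3x1. Both 1&2? no. Sum: 2
Gen 11: crossing 3x4. Both 1&2? no. Sum: 2
Gen 12: crossing 1x4. Both 1&2? no. Sum: 2
Gen 13: crossing 3x2. Both 1&2? no. Sum: 2
Gen 14: crossing 2x3. Both 1&2? no. Sum: 2

Answer: 2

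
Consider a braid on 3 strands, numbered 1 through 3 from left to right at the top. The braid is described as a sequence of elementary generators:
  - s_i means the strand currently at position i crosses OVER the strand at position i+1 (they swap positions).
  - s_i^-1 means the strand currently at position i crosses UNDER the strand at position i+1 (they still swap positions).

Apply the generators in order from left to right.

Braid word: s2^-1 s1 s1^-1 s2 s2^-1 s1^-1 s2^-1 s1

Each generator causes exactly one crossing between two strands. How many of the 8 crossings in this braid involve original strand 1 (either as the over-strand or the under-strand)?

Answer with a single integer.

Gen 1: crossing 2x3. Involves strand 1? no. Count so far: 0
Gen 2: crossing 1x3. Involves strand 1? yes. Count so far: 1
Gen 3: crossing 3x1. Involves strand 1? yes. Count so far: 2
Gen 4: crossing 3x2. Involves strand 1? no. Count so far: 2
Gen 5: crossing 2x3. Involves strand 1? no. Count so far: 2
Gen 6: crossing 1x3. Involves strand 1? yes. Count so far: 3
Gen 7: crossing 1x2. Involves strand 1? yes. Count so far: 4
Gen 8: crossing 3x2. Involves strand 1? no. Count so far: 4

Answer: 4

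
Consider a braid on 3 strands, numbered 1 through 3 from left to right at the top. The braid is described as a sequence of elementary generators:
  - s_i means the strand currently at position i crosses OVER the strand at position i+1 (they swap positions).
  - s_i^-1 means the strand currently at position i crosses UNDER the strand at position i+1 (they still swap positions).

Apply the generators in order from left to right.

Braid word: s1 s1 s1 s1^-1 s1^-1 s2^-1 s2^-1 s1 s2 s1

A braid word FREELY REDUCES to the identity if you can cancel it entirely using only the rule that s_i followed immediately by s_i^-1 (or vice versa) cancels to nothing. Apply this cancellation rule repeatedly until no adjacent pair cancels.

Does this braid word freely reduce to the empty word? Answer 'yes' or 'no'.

Answer: no

Derivation:
Gen 1 (s1): push. Stack: [s1]
Gen 2 (s1): push. Stack: [s1 s1]
Gen 3 (s1): push. Stack: [s1 s1 s1]
Gen 4 (s1^-1): cancels prior s1. Stack: [s1 s1]
Gen 5 (s1^-1): cancels prior s1. Stack: [s1]
Gen 6 (s2^-1): push. Stack: [s1 s2^-1]
Gen 7 (s2^-1): push. Stack: [s1 s2^-1 s2^-1]
Gen 8 (s1): push. Stack: [s1 s2^-1 s2^-1 s1]
Gen 9 (s2): push. Stack: [s1 s2^-1 s2^-1 s1 s2]
Gen 10 (s1): push. Stack: [s1 s2^-1 s2^-1 s1 s2 s1]
Reduced word: s1 s2^-1 s2^-1 s1 s2 s1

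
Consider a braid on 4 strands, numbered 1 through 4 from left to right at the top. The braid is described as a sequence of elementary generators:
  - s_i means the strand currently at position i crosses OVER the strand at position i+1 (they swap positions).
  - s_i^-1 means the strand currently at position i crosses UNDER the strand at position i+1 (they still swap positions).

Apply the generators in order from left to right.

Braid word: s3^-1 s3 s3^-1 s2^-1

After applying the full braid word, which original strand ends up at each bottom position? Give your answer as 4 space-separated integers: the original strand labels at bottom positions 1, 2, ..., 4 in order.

Answer: 1 4 2 3

Derivation:
Gen 1 (s3^-1): strand 3 crosses under strand 4. Perm now: [1 2 4 3]
Gen 2 (s3): strand 4 crosses over strand 3. Perm now: [1 2 3 4]
Gen 3 (s3^-1): strand 3 crosses under strand 4. Perm now: [1 2 4 3]
Gen 4 (s2^-1): strand 2 crosses under strand 4. Perm now: [1 4 2 3]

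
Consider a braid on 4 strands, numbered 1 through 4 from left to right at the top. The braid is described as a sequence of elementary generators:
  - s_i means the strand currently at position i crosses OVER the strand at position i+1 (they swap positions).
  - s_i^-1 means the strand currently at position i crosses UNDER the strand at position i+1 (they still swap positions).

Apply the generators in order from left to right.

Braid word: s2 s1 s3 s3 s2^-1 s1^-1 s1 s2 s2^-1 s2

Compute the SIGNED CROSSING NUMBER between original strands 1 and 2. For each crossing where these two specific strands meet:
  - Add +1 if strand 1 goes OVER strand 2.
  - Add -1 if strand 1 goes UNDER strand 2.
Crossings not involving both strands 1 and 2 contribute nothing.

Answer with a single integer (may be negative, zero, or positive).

Gen 1: crossing 2x3. Both 1&2? no. Sum: 0
Gen 2: crossing 1x3. Both 1&2? no. Sum: 0
Gen 3: crossing 2x4. Both 1&2? no. Sum: 0
Gen 4: crossing 4x2. Both 1&2? no. Sum: 0
Gen 5: 1 under 2. Both 1&2? yes. Contrib: -1. Sum: -1
Gen 6: crossing 3x2. Both 1&2? no. Sum: -1
Gen 7: crossing 2x3. Both 1&2? no. Sum: -1
Gen 8: 2 over 1. Both 1&2? yes. Contrib: -1. Sum: -2
Gen 9: 1 under 2. Both 1&2? yes. Contrib: -1. Sum: -3
Gen 10: 2 over 1. Both 1&2? yes. Contrib: -1. Sum: -4

Answer: -4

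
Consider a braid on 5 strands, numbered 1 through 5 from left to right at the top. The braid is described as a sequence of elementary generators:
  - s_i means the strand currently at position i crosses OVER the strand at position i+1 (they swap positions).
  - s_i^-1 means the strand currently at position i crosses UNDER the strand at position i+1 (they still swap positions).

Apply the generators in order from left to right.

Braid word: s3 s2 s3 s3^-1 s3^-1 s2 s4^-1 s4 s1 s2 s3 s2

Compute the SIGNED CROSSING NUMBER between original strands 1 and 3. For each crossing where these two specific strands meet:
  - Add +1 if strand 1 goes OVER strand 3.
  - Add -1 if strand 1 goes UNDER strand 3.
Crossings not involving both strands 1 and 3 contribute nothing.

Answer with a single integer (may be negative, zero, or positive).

Gen 1: crossing 3x4. Both 1&3? no. Sum: 0
Gen 2: crossing 2x4. Both 1&3? no. Sum: 0
Gen 3: crossing 2x3. Both 1&3? no. Sum: 0
Gen 4: crossing 3x2. Both 1&3? no. Sum: 0
Gen 5: crossing 2x3. Both 1&3? no. Sum: 0
Gen 6: crossing 4x3. Both 1&3? no. Sum: 0
Gen 7: crossing 2x5. Both 1&3? no. Sum: 0
Gen 8: crossing 5x2. Both 1&3? no. Sum: 0
Gen 9: 1 over 3. Both 1&3? yes. Contrib: +1. Sum: 1
Gen 10: crossing 1x4. Both 1&3? no. Sum: 1
Gen 11: crossing 1x2. Both 1&3? no. Sum: 1
Gen 12: crossing 4x2. Both 1&3? no. Sum: 1

Answer: 1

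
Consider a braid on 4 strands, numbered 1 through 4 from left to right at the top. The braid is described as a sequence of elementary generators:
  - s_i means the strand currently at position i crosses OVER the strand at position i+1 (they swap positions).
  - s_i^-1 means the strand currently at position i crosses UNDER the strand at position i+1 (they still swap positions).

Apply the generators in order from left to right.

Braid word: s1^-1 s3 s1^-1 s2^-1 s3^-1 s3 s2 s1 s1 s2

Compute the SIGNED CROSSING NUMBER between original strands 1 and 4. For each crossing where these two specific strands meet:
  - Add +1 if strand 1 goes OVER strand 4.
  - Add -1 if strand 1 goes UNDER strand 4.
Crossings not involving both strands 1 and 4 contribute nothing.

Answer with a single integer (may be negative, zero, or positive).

Answer: 0

Derivation:
Gen 1: crossing 1x2. Both 1&4? no. Sum: 0
Gen 2: crossing 3x4. Both 1&4? no. Sum: 0
Gen 3: crossing 2x1. Both 1&4? no. Sum: 0
Gen 4: crossing 2x4. Both 1&4? no. Sum: 0
Gen 5: crossing 2x3. Both 1&4? no. Sum: 0
Gen 6: crossing 3x2. Both 1&4? no. Sum: 0
Gen 7: crossing 4x2. Both 1&4? no. Sum: 0
Gen 8: crossing 1x2. Both 1&4? no. Sum: 0
Gen 9: crossing 2x1. Both 1&4? no. Sum: 0
Gen 10: crossing 2x4. Both 1&4? no. Sum: 0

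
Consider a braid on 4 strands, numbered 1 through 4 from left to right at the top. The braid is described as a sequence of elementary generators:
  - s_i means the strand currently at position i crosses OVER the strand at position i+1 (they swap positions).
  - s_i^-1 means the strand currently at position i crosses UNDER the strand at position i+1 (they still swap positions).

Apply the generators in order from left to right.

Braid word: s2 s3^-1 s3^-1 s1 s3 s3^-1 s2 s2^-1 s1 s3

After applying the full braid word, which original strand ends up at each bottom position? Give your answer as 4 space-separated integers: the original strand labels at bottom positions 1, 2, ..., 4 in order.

Answer: 1 3 4 2

Derivation:
Gen 1 (s2): strand 2 crosses over strand 3. Perm now: [1 3 2 4]
Gen 2 (s3^-1): strand 2 crosses under strand 4. Perm now: [1 3 4 2]
Gen 3 (s3^-1): strand 4 crosses under strand 2. Perm now: [1 3 2 4]
Gen 4 (s1): strand 1 crosses over strand 3. Perm now: [3 1 2 4]
Gen 5 (s3): strand 2 crosses over strand 4. Perm now: [3 1 4 2]
Gen 6 (s3^-1): strand 4 crosses under strand 2. Perm now: [3 1 2 4]
Gen 7 (s2): strand 1 crosses over strand 2. Perm now: [3 2 1 4]
Gen 8 (s2^-1): strand 2 crosses under strand 1. Perm now: [3 1 2 4]
Gen 9 (s1): strand 3 crosses over strand 1. Perm now: [1 3 2 4]
Gen 10 (s3): strand 2 crosses over strand 4. Perm now: [1 3 4 2]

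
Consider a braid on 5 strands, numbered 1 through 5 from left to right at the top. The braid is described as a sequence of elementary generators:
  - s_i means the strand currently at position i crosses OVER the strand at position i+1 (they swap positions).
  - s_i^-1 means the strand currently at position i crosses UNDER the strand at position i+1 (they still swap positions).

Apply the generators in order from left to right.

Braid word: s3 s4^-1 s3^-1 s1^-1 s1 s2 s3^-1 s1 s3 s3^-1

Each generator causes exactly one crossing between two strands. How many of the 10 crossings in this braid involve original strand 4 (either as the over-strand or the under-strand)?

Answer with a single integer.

Answer: 5

Derivation:
Gen 1: crossing 3x4. Involves strand 4? yes. Count so far: 1
Gen 2: crossing 3x5. Involves strand 4? no. Count so far: 1
Gen 3: crossing 4x5. Involves strand 4? yes. Count so far: 2
Gen 4: crossing 1x2. Involves strand 4? no. Count so far: 2
Gen 5: crossing 2x1. Involves strand 4? no. Count so far: 2
Gen 6: crossing 2x5. Involves strand 4? no. Count so far: 2
Gen 7: crossing 2x4. Involves strand 4? yes. Count so far: 3
Gen 8: crossing 1x5. Involves strand 4? no. Count so far: 3
Gen 9: crossing 4x2. Involves strand 4? yes. Count so far: 4
Gen 10: crossing 2x4. Involves strand 4? yes. Count so far: 5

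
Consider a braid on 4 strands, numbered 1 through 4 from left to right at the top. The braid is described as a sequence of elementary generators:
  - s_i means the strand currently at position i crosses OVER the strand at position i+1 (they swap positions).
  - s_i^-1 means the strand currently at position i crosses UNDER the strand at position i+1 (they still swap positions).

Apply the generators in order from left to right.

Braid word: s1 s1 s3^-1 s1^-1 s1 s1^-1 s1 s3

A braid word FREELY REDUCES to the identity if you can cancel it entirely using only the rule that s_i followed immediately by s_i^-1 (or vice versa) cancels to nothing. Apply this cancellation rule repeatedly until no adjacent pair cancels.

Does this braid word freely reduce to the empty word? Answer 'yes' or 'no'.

Gen 1 (s1): push. Stack: [s1]
Gen 2 (s1): push. Stack: [s1 s1]
Gen 3 (s3^-1): push. Stack: [s1 s1 s3^-1]
Gen 4 (s1^-1): push. Stack: [s1 s1 s3^-1 s1^-1]
Gen 5 (s1): cancels prior s1^-1. Stack: [s1 s1 s3^-1]
Gen 6 (s1^-1): push. Stack: [s1 s1 s3^-1 s1^-1]
Gen 7 (s1): cancels prior s1^-1. Stack: [s1 s1 s3^-1]
Gen 8 (s3): cancels prior s3^-1. Stack: [s1 s1]
Reduced word: s1 s1

Answer: no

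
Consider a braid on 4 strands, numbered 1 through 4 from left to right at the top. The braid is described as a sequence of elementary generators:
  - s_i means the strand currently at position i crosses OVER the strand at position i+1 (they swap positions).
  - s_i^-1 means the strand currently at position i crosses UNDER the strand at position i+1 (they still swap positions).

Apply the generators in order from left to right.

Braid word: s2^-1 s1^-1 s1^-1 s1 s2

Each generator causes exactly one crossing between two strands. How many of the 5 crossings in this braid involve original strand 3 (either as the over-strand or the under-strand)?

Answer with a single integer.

Answer: 4

Derivation:
Gen 1: crossing 2x3. Involves strand 3? yes. Count so far: 1
Gen 2: crossing 1x3. Involves strand 3? yes. Count so far: 2
Gen 3: crossing 3x1. Involves strand 3? yes. Count so far: 3
Gen 4: crossing 1x3. Involves strand 3? yes. Count so far: 4
Gen 5: crossing 1x2. Involves strand 3? no. Count so far: 4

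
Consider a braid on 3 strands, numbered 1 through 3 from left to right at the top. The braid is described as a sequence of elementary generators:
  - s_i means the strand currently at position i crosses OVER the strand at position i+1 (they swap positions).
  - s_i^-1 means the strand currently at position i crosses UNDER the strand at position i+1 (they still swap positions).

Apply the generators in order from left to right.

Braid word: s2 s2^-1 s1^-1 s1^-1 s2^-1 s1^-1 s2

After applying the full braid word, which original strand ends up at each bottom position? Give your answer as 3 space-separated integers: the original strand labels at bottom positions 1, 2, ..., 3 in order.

Answer: 3 2 1

Derivation:
Gen 1 (s2): strand 2 crosses over strand 3. Perm now: [1 3 2]
Gen 2 (s2^-1): strand 3 crosses under strand 2. Perm now: [1 2 3]
Gen 3 (s1^-1): strand 1 crosses under strand 2. Perm now: [2 1 3]
Gen 4 (s1^-1): strand 2 crosses under strand 1. Perm now: [1 2 3]
Gen 5 (s2^-1): strand 2 crosses under strand 3. Perm now: [1 3 2]
Gen 6 (s1^-1): strand 1 crosses under strand 3. Perm now: [3 1 2]
Gen 7 (s2): strand 1 crosses over strand 2. Perm now: [3 2 1]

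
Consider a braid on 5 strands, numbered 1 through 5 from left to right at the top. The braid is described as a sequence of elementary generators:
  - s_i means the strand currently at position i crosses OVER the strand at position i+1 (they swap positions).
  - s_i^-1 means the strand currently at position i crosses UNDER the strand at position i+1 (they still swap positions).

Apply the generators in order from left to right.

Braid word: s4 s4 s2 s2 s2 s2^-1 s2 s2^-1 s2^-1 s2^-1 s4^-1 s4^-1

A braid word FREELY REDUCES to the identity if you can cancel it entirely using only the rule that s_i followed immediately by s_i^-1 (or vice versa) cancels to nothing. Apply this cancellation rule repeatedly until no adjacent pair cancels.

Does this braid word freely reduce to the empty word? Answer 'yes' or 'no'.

Answer: yes

Derivation:
Gen 1 (s4): push. Stack: [s4]
Gen 2 (s4): push. Stack: [s4 s4]
Gen 3 (s2): push. Stack: [s4 s4 s2]
Gen 4 (s2): push. Stack: [s4 s4 s2 s2]
Gen 5 (s2): push. Stack: [s4 s4 s2 s2 s2]
Gen 6 (s2^-1): cancels prior s2. Stack: [s4 s4 s2 s2]
Gen 7 (s2): push. Stack: [s4 s4 s2 s2 s2]
Gen 8 (s2^-1): cancels prior s2. Stack: [s4 s4 s2 s2]
Gen 9 (s2^-1): cancels prior s2. Stack: [s4 s4 s2]
Gen 10 (s2^-1): cancels prior s2. Stack: [s4 s4]
Gen 11 (s4^-1): cancels prior s4. Stack: [s4]
Gen 12 (s4^-1): cancels prior s4. Stack: []
Reduced word: (empty)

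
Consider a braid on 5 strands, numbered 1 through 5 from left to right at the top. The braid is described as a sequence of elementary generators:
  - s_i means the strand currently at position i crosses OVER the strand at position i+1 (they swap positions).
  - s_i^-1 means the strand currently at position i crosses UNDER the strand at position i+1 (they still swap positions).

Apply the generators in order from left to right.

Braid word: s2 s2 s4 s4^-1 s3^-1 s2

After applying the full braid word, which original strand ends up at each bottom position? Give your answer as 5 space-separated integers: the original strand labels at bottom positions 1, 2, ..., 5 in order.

Answer: 1 4 2 3 5

Derivation:
Gen 1 (s2): strand 2 crosses over strand 3. Perm now: [1 3 2 4 5]
Gen 2 (s2): strand 3 crosses over strand 2. Perm now: [1 2 3 4 5]
Gen 3 (s4): strand 4 crosses over strand 5. Perm now: [1 2 3 5 4]
Gen 4 (s4^-1): strand 5 crosses under strand 4. Perm now: [1 2 3 4 5]
Gen 5 (s3^-1): strand 3 crosses under strand 4. Perm now: [1 2 4 3 5]
Gen 6 (s2): strand 2 crosses over strand 4. Perm now: [1 4 2 3 5]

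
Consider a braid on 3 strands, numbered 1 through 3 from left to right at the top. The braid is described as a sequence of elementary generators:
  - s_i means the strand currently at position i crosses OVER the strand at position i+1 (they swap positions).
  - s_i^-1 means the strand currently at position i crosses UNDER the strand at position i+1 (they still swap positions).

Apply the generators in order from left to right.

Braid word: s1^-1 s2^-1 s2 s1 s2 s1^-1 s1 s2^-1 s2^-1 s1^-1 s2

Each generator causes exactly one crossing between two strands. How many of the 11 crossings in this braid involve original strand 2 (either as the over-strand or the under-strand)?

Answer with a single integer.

Gen 1: crossing 1x2. Involves strand 2? yes. Count so far: 1
Gen 2: crossing 1x3. Involves strand 2? no. Count so far: 1
Gen 3: crossing 3x1. Involves strand 2? no. Count so far: 1
Gen 4: crossing 2x1. Involves strand 2? yes. Count so far: 2
Gen 5: crossing 2x3. Involves strand 2? yes. Count so far: 3
Gen 6: crossing 1x3. Involves strand 2? no. Count so far: 3
Gen 7: crossing 3x1. Involves strand 2? no. Count so far: 3
Gen 8: crossing 3x2. Involves strand 2? yes. Count so far: 4
Gen 9: crossing 2x3. Involves strand 2? yes. Count so far: 5
Gen 10: crossing 1x3. Involves strand 2? no. Count so far: 5
Gen 11: crossing 1x2. Involves strand 2? yes. Count so far: 6

Answer: 6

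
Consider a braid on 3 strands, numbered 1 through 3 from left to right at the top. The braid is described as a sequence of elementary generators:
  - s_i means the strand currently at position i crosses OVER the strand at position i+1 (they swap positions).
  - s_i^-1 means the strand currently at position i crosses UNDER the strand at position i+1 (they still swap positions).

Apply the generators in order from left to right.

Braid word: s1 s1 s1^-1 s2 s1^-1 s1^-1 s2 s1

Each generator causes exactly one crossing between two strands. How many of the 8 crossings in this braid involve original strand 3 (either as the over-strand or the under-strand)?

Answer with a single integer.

Answer: 4

Derivation:
Gen 1: crossing 1x2. Involves strand 3? no. Count so far: 0
Gen 2: crossing 2x1. Involves strand 3? no. Count so far: 0
Gen 3: crossing 1x2. Involves strand 3? no. Count so far: 0
Gen 4: crossing 1x3. Involves strand 3? yes. Count so far: 1
Gen 5: crossing 2x3. Involves strand 3? yes. Count so far: 2
Gen 6: crossing 3x2. Involves strand 3? yes. Count so far: 3
Gen 7: crossing 3x1. Involves strand 3? yes. Count so far: 4
Gen 8: crossing 2x1. Involves strand 3? no. Count so far: 4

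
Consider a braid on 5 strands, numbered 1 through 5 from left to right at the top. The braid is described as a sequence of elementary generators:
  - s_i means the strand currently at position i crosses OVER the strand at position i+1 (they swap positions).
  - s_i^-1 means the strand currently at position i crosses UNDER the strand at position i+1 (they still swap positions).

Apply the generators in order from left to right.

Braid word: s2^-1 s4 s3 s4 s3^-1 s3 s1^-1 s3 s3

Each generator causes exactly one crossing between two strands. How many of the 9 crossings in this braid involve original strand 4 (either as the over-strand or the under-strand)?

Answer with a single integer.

Gen 1: crossing 2x3. Involves strand 4? no. Count so far: 0
Gen 2: crossing 4x5. Involves strand 4? yes. Count so far: 1
Gen 3: crossing 2x5. Involves strand 4? no. Count so far: 1
Gen 4: crossing 2x4. Involves strand 4? yes. Count so far: 2
Gen 5: crossing 5x4. Involves strand 4? yes. Count so far: 3
Gen 6: crossing 4x5. Involves strand 4? yes. Count so far: 4
Gen 7: crossing 1x3. Involves strand 4? no. Count so far: 4
Gen 8: crossing 5x4. Involves strand 4? yes. Count so far: 5
Gen 9: crossing 4x5. Involves strand 4? yes. Count so far: 6

Answer: 6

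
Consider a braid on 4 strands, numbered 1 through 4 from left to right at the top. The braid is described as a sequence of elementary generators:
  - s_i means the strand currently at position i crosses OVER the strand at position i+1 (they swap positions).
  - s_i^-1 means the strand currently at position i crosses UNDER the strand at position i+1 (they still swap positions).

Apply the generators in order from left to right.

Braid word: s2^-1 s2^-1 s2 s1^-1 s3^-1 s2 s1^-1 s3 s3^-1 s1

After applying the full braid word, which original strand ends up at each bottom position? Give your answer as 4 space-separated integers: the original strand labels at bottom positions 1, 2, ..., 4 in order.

Gen 1 (s2^-1): strand 2 crosses under strand 3. Perm now: [1 3 2 4]
Gen 2 (s2^-1): strand 3 crosses under strand 2. Perm now: [1 2 3 4]
Gen 3 (s2): strand 2 crosses over strand 3. Perm now: [1 3 2 4]
Gen 4 (s1^-1): strand 1 crosses under strand 3. Perm now: [3 1 2 4]
Gen 5 (s3^-1): strand 2 crosses under strand 4. Perm now: [3 1 4 2]
Gen 6 (s2): strand 1 crosses over strand 4. Perm now: [3 4 1 2]
Gen 7 (s1^-1): strand 3 crosses under strand 4. Perm now: [4 3 1 2]
Gen 8 (s3): strand 1 crosses over strand 2. Perm now: [4 3 2 1]
Gen 9 (s3^-1): strand 2 crosses under strand 1. Perm now: [4 3 1 2]
Gen 10 (s1): strand 4 crosses over strand 3. Perm now: [3 4 1 2]

Answer: 3 4 1 2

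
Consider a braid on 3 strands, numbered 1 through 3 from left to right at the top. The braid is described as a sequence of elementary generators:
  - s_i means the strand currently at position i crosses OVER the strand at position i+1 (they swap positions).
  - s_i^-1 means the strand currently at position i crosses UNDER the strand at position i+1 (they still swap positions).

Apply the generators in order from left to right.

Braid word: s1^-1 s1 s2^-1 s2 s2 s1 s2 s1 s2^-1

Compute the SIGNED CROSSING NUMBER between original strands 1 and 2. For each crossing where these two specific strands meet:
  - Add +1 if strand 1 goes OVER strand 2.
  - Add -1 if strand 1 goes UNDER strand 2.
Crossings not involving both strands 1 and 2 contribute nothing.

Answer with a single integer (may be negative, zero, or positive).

Gen 1: 1 under 2. Both 1&2? yes. Contrib: -1. Sum: -1
Gen 2: 2 over 1. Both 1&2? yes. Contrib: -1. Sum: -2
Gen 3: crossing 2x3. Both 1&2? no. Sum: -2
Gen 4: crossing 3x2. Both 1&2? no. Sum: -2
Gen 5: crossing 2x3. Both 1&2? no. Sum: -2
Gen 6: crossing 1x3. Both 1&2? no. Sum: -2
Gen 7: 1 over 2. Both 1&2? yes. Contrib: +1. Sum: -1
Gen 8: crossing 3x2. Both 1&2? no. Sum: -1
Gen 9: crossing 3x1. Both 1&2? no. Sum: -1

Answer: -1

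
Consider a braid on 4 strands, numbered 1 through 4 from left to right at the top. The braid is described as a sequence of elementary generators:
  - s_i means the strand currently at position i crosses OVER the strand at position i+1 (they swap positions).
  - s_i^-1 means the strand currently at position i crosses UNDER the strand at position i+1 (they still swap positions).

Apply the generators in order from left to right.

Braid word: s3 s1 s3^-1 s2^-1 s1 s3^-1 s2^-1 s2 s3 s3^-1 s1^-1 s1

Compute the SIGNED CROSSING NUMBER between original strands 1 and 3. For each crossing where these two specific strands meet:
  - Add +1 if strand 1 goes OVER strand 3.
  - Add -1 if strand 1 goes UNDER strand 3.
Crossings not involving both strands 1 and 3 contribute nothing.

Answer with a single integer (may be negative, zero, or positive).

Answer: -1

Derivation:
Gen 1: crossing 3x4. Both 1&3? no. Sum: 0
Gen 2: crossing 1x2. Both 1&3? no. Sum: 0
Gen 3: crossing 4x3. Both 1&3? no. Sum: 0
Gen 4: 1 under 3. Both 1&3? yes. Contrib: -1. Sum: -1
Gen 5: crossing 2x3. Both 1&3? no. Sum: -1
Gen 6: crossing 1x4. Both 1&3? no. Sum: -1
Gen 7: crossing 2x4. Both 1&3? no. Sum: -1
Gen 8: crossing 4x2. Both 1&3? no. Sum: -1
Gen 9: crossing 4x1. Both 1&3? no. Sum: -1
Gen 10: crossing 1x4. Both 1&3? no. Sum: -1
Gen 11: crossing 3x2. Both 1&3? no. Sum: -1
Gen 12: crossing 2x3. Both 1&3? no. Sum: -1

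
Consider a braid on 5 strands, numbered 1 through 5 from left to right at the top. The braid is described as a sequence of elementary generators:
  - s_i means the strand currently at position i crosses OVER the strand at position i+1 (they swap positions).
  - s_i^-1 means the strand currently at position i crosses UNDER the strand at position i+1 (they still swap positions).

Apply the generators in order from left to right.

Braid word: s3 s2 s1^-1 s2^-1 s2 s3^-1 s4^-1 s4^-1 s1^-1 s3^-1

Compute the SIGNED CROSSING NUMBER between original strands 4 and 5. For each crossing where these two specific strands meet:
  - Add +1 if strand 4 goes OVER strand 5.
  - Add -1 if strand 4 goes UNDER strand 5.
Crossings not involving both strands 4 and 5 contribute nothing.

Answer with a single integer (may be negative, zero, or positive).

Answer: 0

Derivation:
Gen 1: crossing 3x4. Both 4&5? no. Sum: 0
Gen 2: crossing 2x4. Both 4&5? no. Sum: 0
Gen 3: crossing 1x4. Both 4&5? no. Sum: 0
Gen 4: crossing 1x2. Both 4&5? no. Sum: 0
Gen 5: crossing 2x1. Both 4&5? no. Sum: 0
Gen 6: crossing 2x3. Both 4&5? no. Sum: 0
Gen 7: crossing 2x5. Both 4&5? no. Sum: 0
Gen 8: crossing 5x2. Both 4&5? no. Sum: 0
Gen 9: crossing 4x1. Both 4&5? no. Sum: 0
Gen 10: crossing 3x2. Both 4&5? no. Sum: 0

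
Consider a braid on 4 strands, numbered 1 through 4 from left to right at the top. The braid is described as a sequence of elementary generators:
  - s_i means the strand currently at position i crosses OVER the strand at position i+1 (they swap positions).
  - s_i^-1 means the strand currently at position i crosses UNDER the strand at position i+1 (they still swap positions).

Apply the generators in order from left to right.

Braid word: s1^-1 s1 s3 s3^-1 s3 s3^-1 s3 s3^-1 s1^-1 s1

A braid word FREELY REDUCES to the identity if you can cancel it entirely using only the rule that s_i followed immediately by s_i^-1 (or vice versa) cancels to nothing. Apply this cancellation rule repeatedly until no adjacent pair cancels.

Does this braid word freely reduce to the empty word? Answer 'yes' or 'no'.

Gen 1 (s1^-1): push. Stack: [s1^-1]
Gen 2 (s1): cancels prior s1^-1. Stack: []
Gen 3 (s3): push. Stack: [s3]
Gen 4 (s3^-1): cancels prior s3. Stack: []
Gen 5 (s3): push. Stack: [s3]
Gen 6 (s3^-1): cancels prior s3. Stack: []
Gen 7 (s3): push. Stack: [s3]
Gen 8 (s3^-1): cancels prior s3. Stack: []
Gen 9 (s1^-1): push. Stack: [s1^-1]
Gen 10 (s1): cancels prior s1^-1. Stack: []
Reduced word: (empty)

Answer: yes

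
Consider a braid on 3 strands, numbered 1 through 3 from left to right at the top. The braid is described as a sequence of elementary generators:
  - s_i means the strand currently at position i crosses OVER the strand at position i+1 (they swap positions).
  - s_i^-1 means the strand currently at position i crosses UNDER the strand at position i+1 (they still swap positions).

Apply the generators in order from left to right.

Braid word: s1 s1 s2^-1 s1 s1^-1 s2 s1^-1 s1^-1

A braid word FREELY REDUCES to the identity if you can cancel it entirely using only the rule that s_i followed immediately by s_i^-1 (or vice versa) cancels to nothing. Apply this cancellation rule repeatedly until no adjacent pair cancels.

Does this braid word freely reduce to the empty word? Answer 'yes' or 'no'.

Answer: yes

Derivation:
Gen 1 (s1): push. Stack: [s1]
Gen 2 (s1): push. Stack: [s1 s1]
Gen 3 (s2^-1): push. Stack: [s1 s1 s2^-1]
Gen 4 (s1): push. Stack: [s1 s1 s2^-1 s1]
Gen 5 (s1^-1): cancels prior s1. Stack: [s1 s1 s2^-1]
Gen 6 (s2): cancels prior s2^-1. Stack: [s1 s1]
Gen 7 (s1^-1): cancels prior s1. Stack: [s1]
Gen 8 (s1^-1): cancels prior s1. Stack: []
Reduced word: (empty)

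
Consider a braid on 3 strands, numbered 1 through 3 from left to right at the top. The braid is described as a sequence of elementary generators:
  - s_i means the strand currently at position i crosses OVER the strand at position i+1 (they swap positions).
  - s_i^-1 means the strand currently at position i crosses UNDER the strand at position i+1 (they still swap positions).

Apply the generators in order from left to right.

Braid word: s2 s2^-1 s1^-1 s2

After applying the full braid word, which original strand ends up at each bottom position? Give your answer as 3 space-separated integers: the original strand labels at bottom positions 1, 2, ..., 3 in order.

Answer: 2 3 1

Derivation:
Gen 1 (s2): strand 2 crosses over strand 3. Perm now: [1 3 2]
Gen 2 (s2^-1): strand 3 crosses under strand 2. Perm now: [1 2 3]
Gen 3 (s1^-1): strand 1 crosses under strand 2. Perm now: [2 1 3]
Gen 4 (s2): strand 1 crosses over strand 3. Perm now: [2 3 1]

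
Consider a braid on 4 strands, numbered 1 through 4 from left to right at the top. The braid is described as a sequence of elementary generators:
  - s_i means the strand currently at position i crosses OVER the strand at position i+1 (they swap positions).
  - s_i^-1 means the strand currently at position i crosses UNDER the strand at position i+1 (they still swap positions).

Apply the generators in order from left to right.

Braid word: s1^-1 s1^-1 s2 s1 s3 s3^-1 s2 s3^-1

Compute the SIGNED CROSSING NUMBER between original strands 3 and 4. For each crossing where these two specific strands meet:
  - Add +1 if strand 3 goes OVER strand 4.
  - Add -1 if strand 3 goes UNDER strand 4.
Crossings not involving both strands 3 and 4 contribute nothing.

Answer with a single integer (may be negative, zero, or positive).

Gen 1: crossing 1x2. Both 3&4? no. Sum: 0
Gen 2: crossing 2x1. Both 3&4? no. Sum: 0
Gen 3: crossing 2x3. Both 3&4? no. Sum: 0
Gen 4: crossing 1x3. Both 3&4? no. Sum: 0
Gen 5: crossing 2x4. Both 3&4? no. Sum: 0
Gen 6: crossing 4x2. Both 3&4? no. Sum: 0
Gen 7: crossing 1x2. Both 3&4? no. Sum: 0
Gen 8: crossing 1x4. Both 3&4? no. Sum: 0

Answer: 0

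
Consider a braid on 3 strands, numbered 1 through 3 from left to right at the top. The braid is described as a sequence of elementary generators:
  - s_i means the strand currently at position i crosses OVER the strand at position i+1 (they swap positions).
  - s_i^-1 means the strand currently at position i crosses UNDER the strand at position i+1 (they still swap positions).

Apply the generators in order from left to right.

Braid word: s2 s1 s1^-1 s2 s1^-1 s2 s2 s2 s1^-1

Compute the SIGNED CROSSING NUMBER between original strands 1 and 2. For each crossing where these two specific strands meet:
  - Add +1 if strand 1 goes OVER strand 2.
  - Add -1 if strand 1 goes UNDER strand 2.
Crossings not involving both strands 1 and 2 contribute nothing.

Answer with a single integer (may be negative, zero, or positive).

Gen 1: crossing 2x3. Both 1&2? no. Sum: 0
Gen 2: crossing 1x3. Both 1&2? no. Sum: 0
Gen 3: crossing 3x1. Both 1&2? no. Sum: 0
Gen 4: crossing 3x2. Both 1&2? no. Sum: 0
Gen 5: 1 under 2. Both 1&2? yes. Contrib: -1. Sum: -1
Gen 6: crossing 1x3. Both 1&2? no. Sum: -1
Gen 7: crossing 3x1. Both 1&2? no. Sum: -1
Gen 8: crossing 1x3. Both 1&2? no. Sum: -1
Gen 9: crossing 2x3. Both 1&2? no. Sum: -1

Answer: -1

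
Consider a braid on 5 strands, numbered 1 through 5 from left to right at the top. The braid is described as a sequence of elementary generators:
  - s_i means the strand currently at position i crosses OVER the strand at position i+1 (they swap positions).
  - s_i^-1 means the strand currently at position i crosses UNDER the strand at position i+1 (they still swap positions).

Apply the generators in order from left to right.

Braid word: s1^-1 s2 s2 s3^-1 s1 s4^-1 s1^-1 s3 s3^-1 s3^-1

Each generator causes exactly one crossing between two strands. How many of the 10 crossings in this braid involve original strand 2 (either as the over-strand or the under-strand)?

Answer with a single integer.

Gen 1: crossing 1x2. Involves strand 2? yes. Count so far: 1
Gen 2: crossing 1x3. Involves strand 2? no. Count so far: 1
Gen 3: crossing 3x1. Involves strand 2? no. Count so far: 1
Gen 4: crossing 3x4. Involves strand 2? no. Count so far: 1
Gen 5: crossing 2x1. Involves strand 2? yes. Count so far: 2
Gen 6: crossing 3x5. Involves strand 2? no. Count so far: 2
Gen 7: crossing 1x2. Involves strand 2? yes. Count so far: 3
Gen 8: crossing 4x5. Involves strand 2? no. Count so far: 3
Gen 9: crossing 5x4. Involves strand 2? no. Count so far: 3
Gen 10: crossing 4x5. Involves strand 2? no. Count so far: 3

Answer: 3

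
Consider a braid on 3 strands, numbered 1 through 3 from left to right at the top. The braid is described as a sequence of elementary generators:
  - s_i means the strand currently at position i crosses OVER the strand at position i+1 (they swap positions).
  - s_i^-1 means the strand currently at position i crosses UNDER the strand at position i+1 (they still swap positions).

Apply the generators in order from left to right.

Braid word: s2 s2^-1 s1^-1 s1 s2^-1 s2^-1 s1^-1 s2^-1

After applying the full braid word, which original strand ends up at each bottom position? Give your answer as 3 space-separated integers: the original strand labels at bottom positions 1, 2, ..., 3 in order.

Answer: 2 3 1

Derivation:
Gen 1 (s2): strand 2 crosses over strand 3. Perm now: [1 3 2]
Gen 2 (s2^-1): strand 3 crosses under strand 2. Perm now: [1 2 3]
Gen 3 (s1^-1): strand 1 crosses under strand 2. Perm now: [2 1 3]
Gen 4 (s1): strand 2 crosses over strand 1. Perm now: [1 2 3]
Gen 5 (s2^-1): strand 2 crosses under strand 3. Perm now: [1 3 2]
Gen 6 (s2^-1): strand 3 crosses under strand 2. Perm now: [1 2 3]
Gen 7 (s1^-1): strand 1 crosses under strand 2. Perm now: [2 1 3]
Gen 8 (s2^-1): strand 1 crosses under strand 3. Perm now: [2 3 1]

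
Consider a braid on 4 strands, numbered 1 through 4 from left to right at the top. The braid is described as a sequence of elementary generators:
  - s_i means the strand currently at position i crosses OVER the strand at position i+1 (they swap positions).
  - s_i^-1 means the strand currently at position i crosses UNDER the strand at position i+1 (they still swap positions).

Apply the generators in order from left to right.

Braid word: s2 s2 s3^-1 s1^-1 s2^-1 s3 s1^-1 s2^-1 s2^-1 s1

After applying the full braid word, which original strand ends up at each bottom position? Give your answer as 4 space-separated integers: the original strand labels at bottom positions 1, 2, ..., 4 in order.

Gen 1 (s2): strand 2 crosses over strand 3. Perm now: [1 3 2 4]
Gen 2 (s2): strand 3 crosses over strand 2. Perm now: [1 2 3 4]
Gen 3 (s3^-1): strand 3 crosses under strand 4. Perm now: [1 2 4 3]
Gen 4 (s1^-1): strand 1 crosses under strand 2. Perm now: [2 1 4 3]
Gen 5 (s2^-1): strand 1 crosses under strand 4. Perm now: [2 4 1 3]
Gen 6 (s3): strand 1 crosses over strand 3. Perm now: [2 4 3 1]
Gen 7 (s1^-1): strand 2 crosses under strand 4. Perm now: [4 2 3 1]
Gen 8 (s2^-1): strand 2 crosses under strand 3. Perm now: [4 3 2 1]
Gen 9 (s2^-1): strand 3 crosses under strand 2. Perm now: [4 2 3 1]
Gen 10 (s1): strand 4 crosses over strand 2. Perm now: [2 4 3 1]

Answer: 2 4 3 1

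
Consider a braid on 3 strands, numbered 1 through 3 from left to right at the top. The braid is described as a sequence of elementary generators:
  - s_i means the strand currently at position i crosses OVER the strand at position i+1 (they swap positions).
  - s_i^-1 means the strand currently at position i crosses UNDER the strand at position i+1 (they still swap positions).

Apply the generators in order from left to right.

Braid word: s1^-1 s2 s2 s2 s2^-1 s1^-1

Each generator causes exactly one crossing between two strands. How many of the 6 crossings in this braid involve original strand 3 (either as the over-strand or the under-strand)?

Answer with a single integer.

Answer: 4

Derivation:
Gen 1: crossing 1x2. Involves strand 3? no. Count so far: 0
Gen 2: crossing 1x3. Involves strand 3? yes. Count so far: 1
Gen 3: crossing 3x1. Involves strand 3? yes. Count so far: 2
Gen 4: crossing 1x3. Involves strand 3? yes. Count so far: 3
Gen 5: crossing 3x1. Involves strand 3? yes. Count so far: 4
Gen 6: crossing 2x1. Involves strand 3? no. Count so far: 4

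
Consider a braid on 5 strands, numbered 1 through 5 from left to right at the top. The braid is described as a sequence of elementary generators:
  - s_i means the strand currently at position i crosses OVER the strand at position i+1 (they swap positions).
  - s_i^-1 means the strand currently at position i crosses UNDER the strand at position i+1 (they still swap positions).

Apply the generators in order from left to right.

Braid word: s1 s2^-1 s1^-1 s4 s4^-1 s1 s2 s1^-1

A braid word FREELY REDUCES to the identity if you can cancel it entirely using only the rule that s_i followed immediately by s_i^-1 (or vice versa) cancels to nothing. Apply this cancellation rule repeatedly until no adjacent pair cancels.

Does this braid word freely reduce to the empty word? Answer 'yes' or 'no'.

Gen 1 (s1): push. Stack: [s1]
Gen 2 (s2^-1): push. Stack: [s1 s2^-1]
Gen 3 (s1^-1): push. Stack: [s1 s2^-1 s1^-1]
Gen 4 (s4): push. Stack: [s1 s2^-1 s1^-1 s4]
Gen 5 (s4^-1): cancels prior s4. Stack: [s1 s2^-1 s1^-1]
Gen 6 (s1): cancels prior s1^-1. Stack: [s1 s2^-1]
Gen 7 (s2): cancels prior s2^-1. Stack: [s1]
Gen 8 (s1^-1): cancels prior s1. Stack: []
Reduced word: (empty)

Answer: yes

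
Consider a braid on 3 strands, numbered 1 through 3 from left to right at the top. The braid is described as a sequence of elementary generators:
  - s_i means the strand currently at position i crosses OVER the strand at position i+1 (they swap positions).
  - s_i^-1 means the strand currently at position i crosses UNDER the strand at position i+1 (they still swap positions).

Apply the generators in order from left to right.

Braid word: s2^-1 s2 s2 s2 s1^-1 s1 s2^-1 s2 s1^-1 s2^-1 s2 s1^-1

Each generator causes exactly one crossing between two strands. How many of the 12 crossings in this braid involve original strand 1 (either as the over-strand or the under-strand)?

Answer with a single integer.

Answer: 6

Derivation:
Gen 1: crossing 2x3. Involves strand 1? no. Count so far: 0
Gen 2: crossing 3x2. Involves strand 1? no. Count so far: 0
Gen 3: crossing 2x3. Involves strand 1? no. Count so far: 0
Gen 4: crossing 3x2. Involves strand 1? no. Count so far: 0
Gen 5: crossing 1x2. Involves strand 1? yes. Count so far: 1
Gen 6: crossing 2x1. Involves strand 1? yes. Count so far: 2
Gen 7: crossing 2x3. Involves strand 1? no. Count so far: 2
Gen 8: crossing 3x2. Involves strand 1? no. Count so far: 2
Gen 9: crossing 1x2. Involves strand 1? yes. Count so far: 3
Gen 10: crossing 1x3. Involves strand 1? yes. Count so far: 4
Gen 11: crossing 3x1. Involves strand 1? yes. Count so far: 5
Gen 12: crossing 2x1. Involves strand 1? yes. Count so far: 6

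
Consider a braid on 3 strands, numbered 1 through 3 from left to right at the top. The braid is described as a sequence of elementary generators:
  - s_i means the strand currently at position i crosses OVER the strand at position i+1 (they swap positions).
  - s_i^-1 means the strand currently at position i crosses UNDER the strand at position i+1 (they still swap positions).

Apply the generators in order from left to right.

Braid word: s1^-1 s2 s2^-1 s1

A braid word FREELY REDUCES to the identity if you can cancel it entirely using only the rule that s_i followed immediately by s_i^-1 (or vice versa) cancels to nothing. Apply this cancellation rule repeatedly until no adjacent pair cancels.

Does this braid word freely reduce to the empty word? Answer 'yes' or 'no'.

Gen 1 (s1^-1): push. Stack: [s1^-1]
Gen 2 (s2): push. Stack: [s1^-1 s2]
Gen 3 (s2^-1): cancels prior s2. Stack: [s1^-1]
Gen 4 (s1): cancels prior s1^-1. Stack: []
Reduced word: (empty)

Answer: yes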